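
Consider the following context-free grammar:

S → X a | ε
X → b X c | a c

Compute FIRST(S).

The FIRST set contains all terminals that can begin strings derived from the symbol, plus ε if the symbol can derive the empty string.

We compute FIRST(S) using the standard algorithm.
FIRST(S) = {a, b, ε}
FIRST(X) = {a, b}
Therefore, FIRST(S) = {a, b, ε}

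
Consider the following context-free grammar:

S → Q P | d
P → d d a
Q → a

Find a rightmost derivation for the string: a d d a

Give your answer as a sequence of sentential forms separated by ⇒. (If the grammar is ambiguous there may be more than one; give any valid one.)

S ⇒ Q P ⇒ Q d d a ⇒ a d d a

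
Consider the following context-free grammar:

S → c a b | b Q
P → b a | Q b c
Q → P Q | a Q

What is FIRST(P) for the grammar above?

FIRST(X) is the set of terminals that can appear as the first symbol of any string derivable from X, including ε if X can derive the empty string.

We compute FIRST(P) using the standard algorithm.
FIRST(P) = {a, b}
FIRST(Q) = {a, b}
FIRST(S) = {b, c}
Therefore, FIRST(P) = {a, b}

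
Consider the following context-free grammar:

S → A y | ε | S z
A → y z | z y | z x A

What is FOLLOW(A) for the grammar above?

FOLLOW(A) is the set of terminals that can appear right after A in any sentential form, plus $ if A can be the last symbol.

We compute FOLLOW(A) using the standard algorithm.
FOLLOW(S) starts with {$}.
FIRST(A) = {y, z}
FIRST(S) = {y, z, ε}
FOLLOW(A) = {y}
FOLLOW(S) = {$, z}
Therefore, FOLLOW(A) = {y}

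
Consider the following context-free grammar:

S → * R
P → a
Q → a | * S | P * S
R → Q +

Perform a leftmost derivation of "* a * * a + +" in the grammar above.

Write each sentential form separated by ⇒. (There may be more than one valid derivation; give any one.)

S ⇒ * R ⇒ * Q + ⇒ * P * S + ⇒ * a * S + ⇒ * a * * R + ⇒ * a * * Q + + ⇒ * a * * a + +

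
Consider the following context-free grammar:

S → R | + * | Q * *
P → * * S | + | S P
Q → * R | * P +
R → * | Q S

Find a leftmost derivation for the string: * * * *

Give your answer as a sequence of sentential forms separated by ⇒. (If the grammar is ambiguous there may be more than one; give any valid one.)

S ⇒ Q * * ⇒ * R * * ⇒ * * * *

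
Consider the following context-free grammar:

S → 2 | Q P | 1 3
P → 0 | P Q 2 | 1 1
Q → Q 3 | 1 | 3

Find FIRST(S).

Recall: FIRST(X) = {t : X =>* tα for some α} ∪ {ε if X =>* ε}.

We compute FIRST(S) using the standard algorithm.
FIRST(P) = {0, 1}
FIRST(Q) = {1, 3}
FIRST(S) = {1, 2, 3}
Therefore, FIRST(S) = {1, 2, 3}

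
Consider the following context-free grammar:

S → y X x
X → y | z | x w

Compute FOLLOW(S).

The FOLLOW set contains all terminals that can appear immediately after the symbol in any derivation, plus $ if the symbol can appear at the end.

We compute FOLLOW(S) using the standard algorithm.
FOLLOW(S) starts with {$}.
FIRST(S) = {y}
FIRST(X) = {x, y, z}
FOLLOW(S) = {$}
FOLLOW(X) = {x}
Therefore, FOLLOW(S) = {$}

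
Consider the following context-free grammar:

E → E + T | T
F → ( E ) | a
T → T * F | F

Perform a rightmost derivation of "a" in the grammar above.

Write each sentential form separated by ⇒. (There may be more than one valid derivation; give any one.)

E ⇒ T ⇒ F ⇒ a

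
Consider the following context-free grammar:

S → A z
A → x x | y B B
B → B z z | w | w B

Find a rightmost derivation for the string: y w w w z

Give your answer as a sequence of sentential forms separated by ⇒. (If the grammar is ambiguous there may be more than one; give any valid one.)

S ⇒ A z ⇒ y B B z ⇒ y B w z ⇒ y w B w z ⇒ y w w w z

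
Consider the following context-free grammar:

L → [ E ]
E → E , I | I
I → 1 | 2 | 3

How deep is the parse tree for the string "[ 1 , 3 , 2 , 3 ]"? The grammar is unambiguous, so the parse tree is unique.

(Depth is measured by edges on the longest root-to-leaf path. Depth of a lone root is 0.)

6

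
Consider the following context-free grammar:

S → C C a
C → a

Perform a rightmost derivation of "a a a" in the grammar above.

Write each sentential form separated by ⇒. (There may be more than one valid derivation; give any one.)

S ⇒ C C a ⇒ C a a ⇒ a a a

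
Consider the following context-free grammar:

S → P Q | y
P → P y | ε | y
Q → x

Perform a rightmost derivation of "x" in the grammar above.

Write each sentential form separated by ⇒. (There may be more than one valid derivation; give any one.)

S ⇒ P Q ⇒ P x ⇒ x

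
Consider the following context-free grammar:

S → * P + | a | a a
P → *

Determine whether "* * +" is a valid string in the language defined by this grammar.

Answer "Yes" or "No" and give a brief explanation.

Yes - a valid derivation exists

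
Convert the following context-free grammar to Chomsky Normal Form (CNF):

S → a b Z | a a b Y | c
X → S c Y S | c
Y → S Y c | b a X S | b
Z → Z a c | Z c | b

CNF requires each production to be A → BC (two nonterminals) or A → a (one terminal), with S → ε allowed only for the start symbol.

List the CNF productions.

TA → a; TB → b; S → c; TC → c; X → c; Y → b; Z → b; S → TA X0; X0 → TB Z; S → TA X1; X1 → TA X2; X2 → TB Y; X → S X3; X3 → TC X4; X4 → Y S; Y → S X5; X5 → Y TC; Y → TB X6; X6 → TA X7; X7 → X S; Z → Z X8; X8 → TA TC; Z → Z TC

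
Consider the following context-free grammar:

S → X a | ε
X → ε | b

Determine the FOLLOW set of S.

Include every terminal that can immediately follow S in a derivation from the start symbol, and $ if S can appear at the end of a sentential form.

We compute FOLLOW(S) using the standard algorithm.
FOLLOW(S) starts with {$}.
FIRST(S) = {a, b, ε}
FIRST(X) = {b, ε}
FOLLOW(S) = {$}
FOLLOW(X) = {a}
Therefore, FOLLOW(S) = {$}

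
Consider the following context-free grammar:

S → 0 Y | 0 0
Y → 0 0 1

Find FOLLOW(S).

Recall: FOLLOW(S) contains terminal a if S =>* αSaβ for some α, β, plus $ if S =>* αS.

We compute FOLLOW(S) using the standard algorithm.
FOLLOW(S) starts with {$}.
FIRST(S) = {0}
FIRST(Y) = {0}
FOLLOW(S) = {$}
FOLLOW(Y) = {$}
Therefore, FOLLOW(S) = {$}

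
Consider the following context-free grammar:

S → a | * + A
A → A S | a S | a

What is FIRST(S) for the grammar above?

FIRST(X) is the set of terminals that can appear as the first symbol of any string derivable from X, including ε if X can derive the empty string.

We compute FIRST(S) using the standard algorithm.
FIRST(A) = {a}
FIRST(S) = {*, a}
Therefore, FIRST(S) = {*, a}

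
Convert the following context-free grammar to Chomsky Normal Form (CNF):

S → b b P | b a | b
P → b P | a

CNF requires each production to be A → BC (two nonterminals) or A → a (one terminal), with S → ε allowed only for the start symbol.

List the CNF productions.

TB → b; TA → a; S → b; P → a; S → TB X0; X0 → TB P; S → TB TA; P → TB P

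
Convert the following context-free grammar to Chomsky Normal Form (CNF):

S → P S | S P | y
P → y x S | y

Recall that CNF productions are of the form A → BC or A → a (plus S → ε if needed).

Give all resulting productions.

S → y; TY → y; TX → x; P → y; S → P S; S → S P; P → TY X0; X0 → TX S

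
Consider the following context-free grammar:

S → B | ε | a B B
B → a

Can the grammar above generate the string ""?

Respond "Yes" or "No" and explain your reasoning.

Yes - a valid derivation exists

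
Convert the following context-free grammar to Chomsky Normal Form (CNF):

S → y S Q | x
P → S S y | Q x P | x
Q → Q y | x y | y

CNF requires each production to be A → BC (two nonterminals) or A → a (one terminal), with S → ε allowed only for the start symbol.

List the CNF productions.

TY → y; S → x; TX → x; P → x; Q → y; S → TY X0; X0 → S Q; P → S X1; X1 → S TY; P → Q X2; X2 → TX P; Q → Q TY; Q → TX TY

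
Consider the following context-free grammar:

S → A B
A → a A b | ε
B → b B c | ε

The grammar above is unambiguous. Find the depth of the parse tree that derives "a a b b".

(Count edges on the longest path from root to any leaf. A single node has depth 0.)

4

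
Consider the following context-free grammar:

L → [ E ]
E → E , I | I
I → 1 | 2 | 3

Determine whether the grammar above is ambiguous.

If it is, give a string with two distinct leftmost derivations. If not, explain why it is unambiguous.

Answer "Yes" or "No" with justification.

No - the grammar is unambiguous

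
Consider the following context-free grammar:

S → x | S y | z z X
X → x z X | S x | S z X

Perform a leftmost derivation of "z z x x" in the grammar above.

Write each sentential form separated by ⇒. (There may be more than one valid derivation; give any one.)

S ⇒ z z X ⇒ z z S x ⇒ z z x x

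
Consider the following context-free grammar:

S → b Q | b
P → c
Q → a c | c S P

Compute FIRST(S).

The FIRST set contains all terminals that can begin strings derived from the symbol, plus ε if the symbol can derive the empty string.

We compute FIRST(S) using the standard algorithm.
FIRST(P) = {c}
FIRST(Q) = {a, c}
FIRST(S) = {b}
Therefore, FIRST(S) = {b}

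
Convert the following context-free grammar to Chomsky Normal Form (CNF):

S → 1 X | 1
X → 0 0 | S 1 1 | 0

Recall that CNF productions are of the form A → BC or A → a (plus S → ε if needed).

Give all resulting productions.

T1 → 1; S → 1; T0 → 0; X → 0; S → T1 X; X → T0 T0; X → S X0; X0 → T1 T1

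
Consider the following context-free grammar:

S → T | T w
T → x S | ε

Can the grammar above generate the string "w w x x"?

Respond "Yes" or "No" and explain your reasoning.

No - no valid derivation exists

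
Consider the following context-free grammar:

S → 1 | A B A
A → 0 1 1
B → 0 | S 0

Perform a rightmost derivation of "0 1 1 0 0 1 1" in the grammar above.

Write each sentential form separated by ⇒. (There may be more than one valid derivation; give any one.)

S ⇒ A B A ⇒ A B 0 1 1 ⇒ A 0 0 1 1 ⇒ 0 1 1 0 0 1 1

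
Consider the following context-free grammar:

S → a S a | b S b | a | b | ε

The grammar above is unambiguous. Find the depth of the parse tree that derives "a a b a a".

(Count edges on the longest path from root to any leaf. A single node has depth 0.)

3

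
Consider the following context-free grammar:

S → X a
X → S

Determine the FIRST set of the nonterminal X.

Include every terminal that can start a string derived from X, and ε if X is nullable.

We compute FIRST(X) using the standard algorithm.
FIRST(S) = {}
FIRST(X) = {}
Therefore, FIRST(X) = {}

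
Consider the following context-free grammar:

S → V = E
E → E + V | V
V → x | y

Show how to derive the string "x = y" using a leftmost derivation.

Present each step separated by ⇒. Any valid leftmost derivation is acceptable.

S ⇒ V = E ⇒ x = E ⇒ x = V ⇒ x = y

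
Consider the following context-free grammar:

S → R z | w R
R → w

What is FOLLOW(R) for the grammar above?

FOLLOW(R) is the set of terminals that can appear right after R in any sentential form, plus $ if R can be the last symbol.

We compute FOLLOW(R) using the standard algorithm.
FOLLOW(S) starts with {$}.
FIRST(R) = {w}
FIRST(S) = {w}
FOLLOW(R) = {$, z}
FOLLOW(S) = {$}
Therefore, FOLLOW(R) = {$, z}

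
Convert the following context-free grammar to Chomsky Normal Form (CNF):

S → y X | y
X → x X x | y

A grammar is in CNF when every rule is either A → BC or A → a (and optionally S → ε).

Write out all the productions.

TY → y; S → y; TX → x; X → y; S → TY X; X → TX X0; X0 → X TX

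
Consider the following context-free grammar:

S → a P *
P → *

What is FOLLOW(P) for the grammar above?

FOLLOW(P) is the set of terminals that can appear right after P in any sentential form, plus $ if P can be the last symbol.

We compute FOLLOW(P) using the standard algorithm.
FOLLOW(S) starts with {$}.
FIRST(P) = {*}
FIRST(S) = {a}
FOLLOW(P) = {*}
FOLLOW(S) = {$}
Therefore, FOLLOW(P) = {*}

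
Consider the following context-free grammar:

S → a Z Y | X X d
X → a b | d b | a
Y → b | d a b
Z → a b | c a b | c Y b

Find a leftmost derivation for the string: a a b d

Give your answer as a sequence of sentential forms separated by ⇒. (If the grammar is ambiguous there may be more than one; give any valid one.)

S ⇒ X X d ⇒ a X d ⇒ a a b d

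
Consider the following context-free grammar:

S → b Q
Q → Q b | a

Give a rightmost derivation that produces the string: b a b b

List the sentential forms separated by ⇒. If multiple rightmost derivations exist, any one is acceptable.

S ⇒ b Q ⇒ b Q b ⇒ b Q b b ⇒ b a b b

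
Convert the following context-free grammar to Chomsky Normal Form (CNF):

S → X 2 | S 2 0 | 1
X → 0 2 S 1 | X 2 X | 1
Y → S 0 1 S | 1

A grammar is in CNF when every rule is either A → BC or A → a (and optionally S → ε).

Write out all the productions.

T2 → 2; T0 → 0; S → 1; T1 → 1; X → 1; Y → 1; S → X T2; S → S X0; X0 → T2 T0; X → T0 X1; X1 → T2 X2; X2 → S T1; X → X X3; X3 → T2 X; Y → S X4; X4 → T0 X5; X5 → T1 S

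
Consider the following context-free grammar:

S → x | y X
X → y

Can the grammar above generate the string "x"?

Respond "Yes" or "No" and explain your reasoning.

Yes - a valid derivation exists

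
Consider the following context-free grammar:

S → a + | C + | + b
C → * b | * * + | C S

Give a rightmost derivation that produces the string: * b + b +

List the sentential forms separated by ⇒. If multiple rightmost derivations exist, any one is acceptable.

S ⇒ C + ⇒ C S + ⇒ C + b + ⇒ * b + b +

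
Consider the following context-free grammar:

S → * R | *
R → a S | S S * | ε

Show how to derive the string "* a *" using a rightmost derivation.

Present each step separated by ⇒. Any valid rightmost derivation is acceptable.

S ⇒ * R ⇒ * a S ⇒ * a *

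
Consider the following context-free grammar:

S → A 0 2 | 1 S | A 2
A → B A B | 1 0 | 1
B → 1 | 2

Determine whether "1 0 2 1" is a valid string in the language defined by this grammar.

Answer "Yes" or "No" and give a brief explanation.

No - no valid derivation exists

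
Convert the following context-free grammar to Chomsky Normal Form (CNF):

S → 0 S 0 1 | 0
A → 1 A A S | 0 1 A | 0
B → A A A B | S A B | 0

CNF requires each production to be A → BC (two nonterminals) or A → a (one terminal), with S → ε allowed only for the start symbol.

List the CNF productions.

T0 → 0; T1 → 1; S → 0; A → 0; B → 0; S → T0 X0; X0 → S X1; X1 → T0 T1; A → T1 X2; X2 → A X3; X3 → A S; A → T0 X4; X4 → T1 A; B → A X5; X5 → A X6; X6 → A B; B → S X7; X7 → A B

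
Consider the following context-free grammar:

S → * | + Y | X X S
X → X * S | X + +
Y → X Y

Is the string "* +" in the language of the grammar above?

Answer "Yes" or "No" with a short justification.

No - no valid derivation exists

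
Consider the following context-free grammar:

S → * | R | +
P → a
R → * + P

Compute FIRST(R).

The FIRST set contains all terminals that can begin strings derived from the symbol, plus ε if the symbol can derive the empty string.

We compute FIRST(R) using the standard algorithm.
FIRST(P) = {a}
FIRST(R) = {*}
FIRST(S) = {*, +}
Therefore, FIRST(R) = {*}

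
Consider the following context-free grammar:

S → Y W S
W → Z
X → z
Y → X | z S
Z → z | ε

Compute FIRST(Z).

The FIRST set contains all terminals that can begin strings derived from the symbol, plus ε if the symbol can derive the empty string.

We compute FIRST(Z) using the standard algorithm.
FIRST(S) = {z}
FIRST(W) = {z, ε}
FIRST(X) = {z}
FIRST(Y) = {z}
FIRST(Z) = {z, ε}
Therefore, FIRST(Z) = {z, ε}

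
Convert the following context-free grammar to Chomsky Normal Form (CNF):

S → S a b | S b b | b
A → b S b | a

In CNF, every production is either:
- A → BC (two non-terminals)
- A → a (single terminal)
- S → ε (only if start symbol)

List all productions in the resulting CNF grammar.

TA → a; TB → b; S → b; A → a; S → S X0; X0 → TA TB; S → S X1; X1 → TB TB; A → TB X2; X2 → S TB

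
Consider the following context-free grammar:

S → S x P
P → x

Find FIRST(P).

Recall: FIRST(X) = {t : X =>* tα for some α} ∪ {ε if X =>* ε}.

We compute FIRST(P) using the standard algorithm.
FIRST(P) = {x}
FIRST(S) = {}
Therefore, FIRST(P) = {x}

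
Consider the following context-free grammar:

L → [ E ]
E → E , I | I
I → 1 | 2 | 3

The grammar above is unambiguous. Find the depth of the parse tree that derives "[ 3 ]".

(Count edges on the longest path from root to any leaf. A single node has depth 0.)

3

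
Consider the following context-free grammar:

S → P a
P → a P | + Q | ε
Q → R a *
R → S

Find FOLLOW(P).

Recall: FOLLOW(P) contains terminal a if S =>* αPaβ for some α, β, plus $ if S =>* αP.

We compute FOLLOW(P) using the standard algorithm.
FOLLOW(S) starts with {$}.
FIRST(P) = {+, a, ε}
FIRST(Q) = {+, a}
FIRST(R) = {+, a}
FIRST(S) = {+, a}
FOLLOW(P) = {a}
FOLLOW(Q) = {a}
FOLLOW(R) = {a}
FOLLOW(S) = {$, a}
Therefore, FOLLOW(P) = {a}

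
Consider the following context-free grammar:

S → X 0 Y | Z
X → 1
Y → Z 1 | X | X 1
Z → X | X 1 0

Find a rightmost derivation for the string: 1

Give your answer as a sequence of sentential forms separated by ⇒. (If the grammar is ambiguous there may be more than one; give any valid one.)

S ⇒ Z ⇒ X ⇒ 1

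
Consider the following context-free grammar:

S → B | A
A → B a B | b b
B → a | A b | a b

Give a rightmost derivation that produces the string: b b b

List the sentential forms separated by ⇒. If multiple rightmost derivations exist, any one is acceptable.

S ⇒ B ⇒ A b ⇒ b b b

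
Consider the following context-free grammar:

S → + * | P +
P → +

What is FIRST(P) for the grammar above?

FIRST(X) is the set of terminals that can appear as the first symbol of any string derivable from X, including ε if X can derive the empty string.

We compute FIRST(P) using the standard algorithm.
FIRST(P) = {+}
FIRST(S) = {+}
Therefore, FIRST(P) = {+}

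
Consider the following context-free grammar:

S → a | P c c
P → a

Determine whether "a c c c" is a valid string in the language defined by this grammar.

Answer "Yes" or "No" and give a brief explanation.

No - no valid derivation exists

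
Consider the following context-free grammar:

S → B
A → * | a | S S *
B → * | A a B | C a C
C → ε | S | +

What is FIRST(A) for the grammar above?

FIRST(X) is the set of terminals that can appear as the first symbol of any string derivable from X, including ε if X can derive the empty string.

We compute FIRST(A) using the standard algorithm.
FIRST(A) = {*, +, a}
FIRST(B) = {*, +, a}
FIRST(C) = {*, +, a, ε}
FIRST(S) = {*, +, a}
Therefore, FIRST(A) = {*, +, a}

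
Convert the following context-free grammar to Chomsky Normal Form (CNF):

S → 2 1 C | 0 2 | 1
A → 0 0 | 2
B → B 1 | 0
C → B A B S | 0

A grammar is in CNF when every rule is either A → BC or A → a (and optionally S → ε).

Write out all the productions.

T2 → 2; T1 → 1; T0 → 0; S → 1; A → 2; B → 0; C → 0; S → T2 X0; X0 → T1 C; S → T0 T2; A → T0 T0; B → B T1; C → B X1; X1 → A X2; X2 → B S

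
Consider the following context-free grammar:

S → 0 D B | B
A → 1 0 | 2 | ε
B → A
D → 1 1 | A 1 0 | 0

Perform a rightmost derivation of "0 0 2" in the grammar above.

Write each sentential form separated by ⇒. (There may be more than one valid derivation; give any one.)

S ⇒ 0 D B ⇒ 0 D A ⇒ 0 D 2 ⇒ 0 0 2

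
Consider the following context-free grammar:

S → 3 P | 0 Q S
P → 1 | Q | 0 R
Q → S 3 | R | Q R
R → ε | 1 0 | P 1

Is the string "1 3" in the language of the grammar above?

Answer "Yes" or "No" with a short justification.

No - no valid derivation exists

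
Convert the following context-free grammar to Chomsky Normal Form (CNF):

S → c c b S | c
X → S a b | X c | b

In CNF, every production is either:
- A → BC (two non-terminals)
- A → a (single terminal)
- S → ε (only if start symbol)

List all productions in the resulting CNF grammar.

TC → c; TB → b; S → c; TA → a; X → b; S → TC X0; X0 → TC X1; X1 → TB S; X → S X2; X2 → TA TB; X → X TC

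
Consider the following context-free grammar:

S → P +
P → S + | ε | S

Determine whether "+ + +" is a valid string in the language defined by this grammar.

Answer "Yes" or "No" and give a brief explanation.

Yes - a valid derivation exists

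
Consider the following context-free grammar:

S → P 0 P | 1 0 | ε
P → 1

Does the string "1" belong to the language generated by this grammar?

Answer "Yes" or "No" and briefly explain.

No - no valid derivation exists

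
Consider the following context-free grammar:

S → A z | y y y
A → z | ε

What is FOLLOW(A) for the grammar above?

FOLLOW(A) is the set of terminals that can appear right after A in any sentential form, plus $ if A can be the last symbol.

We compute FOLLOW(A) using the standard algorithm.
FOLLOW(S) starts with {$}.
FIRST(A) = {z, ε}
FIRST(S) = {y, z}
FOLLOW(A) = {z}
FOLLOW(S) = {$}
Therefore, FOLLOW(A) = {z}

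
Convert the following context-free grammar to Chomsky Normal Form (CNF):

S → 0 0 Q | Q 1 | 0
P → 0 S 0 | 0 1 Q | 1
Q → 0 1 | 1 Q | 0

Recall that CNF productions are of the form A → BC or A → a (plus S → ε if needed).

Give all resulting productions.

T0 → 0; T1 → 1; S → 0; P → 1; Q → 0; S → T0 X0; X0 → T0 Q; S → Q T1; P → T0 X1; X1 → S T0; P → T0 X2; X2 → T1 Q; Q → T0 T1; Q → T1 Q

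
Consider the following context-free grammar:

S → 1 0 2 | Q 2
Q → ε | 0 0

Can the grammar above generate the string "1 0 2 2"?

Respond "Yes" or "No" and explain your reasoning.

No - no valid derivation exists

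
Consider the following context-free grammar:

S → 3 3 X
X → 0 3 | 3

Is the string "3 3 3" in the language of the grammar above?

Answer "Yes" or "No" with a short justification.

Yes - a valid derivation exists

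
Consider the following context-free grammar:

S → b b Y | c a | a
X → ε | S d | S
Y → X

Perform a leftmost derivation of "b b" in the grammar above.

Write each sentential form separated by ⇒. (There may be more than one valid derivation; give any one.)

S ⇒ b b Y ⇒ b b X ⇒ b b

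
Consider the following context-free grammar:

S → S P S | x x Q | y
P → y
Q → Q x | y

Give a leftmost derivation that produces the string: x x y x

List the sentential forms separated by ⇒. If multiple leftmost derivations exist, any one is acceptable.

S ⇒ x x Q ⇒ x x Q x ⇒ x x y x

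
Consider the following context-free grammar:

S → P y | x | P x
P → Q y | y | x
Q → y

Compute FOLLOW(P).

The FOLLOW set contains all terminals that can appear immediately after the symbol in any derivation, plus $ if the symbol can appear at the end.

We compute FOLLOW(P) using the standard algorithm.
FOLLOW(S) starts with {$}.
FIRST(P) = {x, y}
FIRST(Q) = {y}
FIRST(S) = {x, y}
FOLLOW(P) = {x, y}
FOLLOW(Q) = {y}
FOLLOW(S) = {$}
Therefore, FOLLOW(P) = {x, y}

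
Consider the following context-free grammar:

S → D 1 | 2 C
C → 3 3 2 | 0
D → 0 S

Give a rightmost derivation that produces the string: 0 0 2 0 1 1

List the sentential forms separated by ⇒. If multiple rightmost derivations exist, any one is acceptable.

S ⇒ D 1 ⇒ 0 S 1 ⇒ 0 D 1 1 ⇒ 0 0 S 1 1 ⇒ 0 0 2 C 1 1 ⇒ 0 0 2 0 1 1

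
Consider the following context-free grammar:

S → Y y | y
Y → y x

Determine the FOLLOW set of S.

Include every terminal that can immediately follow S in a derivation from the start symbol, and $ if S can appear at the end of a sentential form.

We compute FOLLOW(S) using the standard algorithm.
FOLLOW(S) starts with {$}.
FIRST(S) = {y}
FIRST(Y) = {y}
FOLLOW(S) = {$}
FOLLOW(Y) = {y}
Therefore, FOLLOW(S) = {$}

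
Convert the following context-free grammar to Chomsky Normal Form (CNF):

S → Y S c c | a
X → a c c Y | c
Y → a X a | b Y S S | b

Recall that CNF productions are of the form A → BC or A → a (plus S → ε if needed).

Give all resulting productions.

TC → c; S → a; TA → a; X → c; TB → b; Y → b; S → Y X0; X0 → S X1; X1 → TC TC; X → TA X2; X2 → TC X3; X3 → TC Y; Y → TA X4; X4 → X TA; Y → TB X5; X5 → Y X6; X6 → S S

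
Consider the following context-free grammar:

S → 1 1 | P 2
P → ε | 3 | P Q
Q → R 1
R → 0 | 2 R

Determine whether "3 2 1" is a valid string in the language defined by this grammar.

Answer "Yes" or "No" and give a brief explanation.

No - no valid derivation exists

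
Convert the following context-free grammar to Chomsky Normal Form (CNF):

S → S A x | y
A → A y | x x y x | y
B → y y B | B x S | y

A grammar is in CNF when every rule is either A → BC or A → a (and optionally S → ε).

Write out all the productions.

TX → x; S → y; TY → y; A → y; B → y; S → S X0; X0 → A TX; A → A TY; A → TX X1; X1 → TX X2; X2 → TY TX; B → TY X3; X3 → TY B; B → B X4; X4 → TX S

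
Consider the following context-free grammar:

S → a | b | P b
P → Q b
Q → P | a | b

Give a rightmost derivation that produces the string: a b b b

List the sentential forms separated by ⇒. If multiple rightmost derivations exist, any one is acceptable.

S ⇒ P b ⇒ Q b b ⇒ P b b ⇒ Q b b b ⇒ a b b b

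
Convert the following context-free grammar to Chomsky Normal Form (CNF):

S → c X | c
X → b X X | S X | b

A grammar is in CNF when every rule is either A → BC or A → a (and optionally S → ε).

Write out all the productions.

TC → c; S → c; TB → b; X → b; S → TC X; X → TB X0; X0 → X X; X → S X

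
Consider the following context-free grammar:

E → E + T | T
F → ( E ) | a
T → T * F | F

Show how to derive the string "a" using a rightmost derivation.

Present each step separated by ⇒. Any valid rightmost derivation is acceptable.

E ⇒ T ⇒ F ⇒ a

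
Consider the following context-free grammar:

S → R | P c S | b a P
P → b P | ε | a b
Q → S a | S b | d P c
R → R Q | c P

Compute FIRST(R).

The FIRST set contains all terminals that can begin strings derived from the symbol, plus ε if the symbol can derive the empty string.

We compute FIRST(R) using the standard algorithm.
FIRST(P) = {a, b, ε}
FIRST(Q) = {a, b, c, d}
FIRST(R) = {c}
FIRST(S) = {a, b, c}
Therefore, FIRST(R) = {c}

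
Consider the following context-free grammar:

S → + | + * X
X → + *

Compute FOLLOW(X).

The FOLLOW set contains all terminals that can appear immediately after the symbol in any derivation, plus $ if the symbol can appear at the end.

We compute FOLLOW(X) using the standard algorithm.
FOLLOW(S) starts with {$}.
FIRST(S) = {+}
FIRST(X) = {+}
FOLLOW(S) = {$}
FOLLOW(X) = {$}
Therefore, FOLLOW(X) = {$}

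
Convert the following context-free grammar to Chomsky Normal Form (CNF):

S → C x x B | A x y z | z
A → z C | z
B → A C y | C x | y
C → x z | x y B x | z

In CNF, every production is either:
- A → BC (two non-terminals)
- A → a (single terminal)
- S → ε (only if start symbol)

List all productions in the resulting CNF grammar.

TX → x; TY → y; TZ → z; S → z; A → z; B → y; C → z; S → C X0; X0 → TX X1; X1 → TX B; S → A X2; X2 → TX X3; X3 → TY TZ; A → TZ C; B → A X4; X4 → C TY; B → C TX; C → TX TZ; C → TX X5; X5 → TY X6; X6 → B TX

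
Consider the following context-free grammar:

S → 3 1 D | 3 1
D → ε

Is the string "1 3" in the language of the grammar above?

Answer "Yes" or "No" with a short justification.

No - no valid derivation exists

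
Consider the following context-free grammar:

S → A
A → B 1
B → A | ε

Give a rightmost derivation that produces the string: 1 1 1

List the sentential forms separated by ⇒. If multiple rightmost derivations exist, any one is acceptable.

S ⇒ A ⇒ B 1 ⇒ A 1 ⇒ B 1 1 ⇒ A 1 1 ⇒ B 1 1 1 ⇒ 1 1 1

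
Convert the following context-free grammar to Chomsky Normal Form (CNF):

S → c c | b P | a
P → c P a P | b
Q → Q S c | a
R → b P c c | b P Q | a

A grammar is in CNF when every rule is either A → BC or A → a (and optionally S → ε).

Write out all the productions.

TC → c; TB → b; S → a; TA → a; P → b; Q → a; R → a; S → TC TC; S → TB P; P → TC X0; X0 → P X1; X1 → TA P; Q → Q X2; X2 → S TC; R → TB X3; X3 → P X4; X4 → TC TC; R → TB X5; X5 → P Q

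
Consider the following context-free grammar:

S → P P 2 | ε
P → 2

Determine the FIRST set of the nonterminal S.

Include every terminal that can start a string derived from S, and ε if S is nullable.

We compute FIRST(S) using the standard algorithm.
FIRST(P) = {2}
FIRST(S) = {2, ε}
Therefore, FIRST(S) = {2, ε}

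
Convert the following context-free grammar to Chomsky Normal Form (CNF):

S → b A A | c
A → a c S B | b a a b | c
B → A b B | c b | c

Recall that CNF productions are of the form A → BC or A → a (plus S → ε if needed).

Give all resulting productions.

TB → b; S → c; TA → a; TC → c; A → c; B → c; S → TB X0; X0 → A A; A → TA X1; X1 → TC X2; X2 → S B; A → TB X3; X3 → TA X4; X4 → TA TB; B → A X5; X5 → TB B; B → TC TB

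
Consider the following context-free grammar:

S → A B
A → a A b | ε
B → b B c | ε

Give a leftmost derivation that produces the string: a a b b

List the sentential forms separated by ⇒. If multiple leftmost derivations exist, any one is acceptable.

S ⇒ A B ⇒ a A b B ⇒ a a A b b B ⇒ a a b b B ⇒ a a b b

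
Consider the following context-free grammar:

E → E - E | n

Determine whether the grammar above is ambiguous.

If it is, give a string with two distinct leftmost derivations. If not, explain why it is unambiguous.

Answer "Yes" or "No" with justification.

Yes - the string 'n - n - n - n' has two distinct leftmost derivations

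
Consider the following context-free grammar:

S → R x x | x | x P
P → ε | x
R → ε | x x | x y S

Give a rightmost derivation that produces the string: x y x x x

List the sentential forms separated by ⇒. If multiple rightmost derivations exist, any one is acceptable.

S ⇒ R x x ⇒ x y S x x ⇒ x y x x x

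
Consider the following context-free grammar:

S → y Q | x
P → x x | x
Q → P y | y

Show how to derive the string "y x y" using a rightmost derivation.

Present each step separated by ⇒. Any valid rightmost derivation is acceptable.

S ⇒ y Q ⇒ y P y ⇒ y x y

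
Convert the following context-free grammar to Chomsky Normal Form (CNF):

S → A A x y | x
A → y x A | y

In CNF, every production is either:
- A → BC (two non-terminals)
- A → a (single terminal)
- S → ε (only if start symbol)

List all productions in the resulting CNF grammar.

TX → x; TY → y; S → x; A → y; S → A X0; X0 → A X1; X1 → TX TY; A → TY X2; X2 → TX A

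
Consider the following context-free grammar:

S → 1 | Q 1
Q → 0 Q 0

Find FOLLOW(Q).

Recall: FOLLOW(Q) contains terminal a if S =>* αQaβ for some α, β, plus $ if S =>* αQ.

We compute FOLLOW(Q) using the standard algorithm.
FOLLOW(S) starts with {$}.
FIRST(Q) = {0}
FIRST(S) = {0, 1}
FOLLOW(Q) = {0, 1}
FOLLOW(S) = {$}
Therefore, FOLLOW(Q) = {0, 1}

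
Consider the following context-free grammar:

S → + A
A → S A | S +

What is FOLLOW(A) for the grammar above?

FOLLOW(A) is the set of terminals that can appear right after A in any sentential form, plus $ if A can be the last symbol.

We compute FOLLOW(A) using the standard algorithm.
FOLLOW(S) starts with {$}.
FIRST(A) = {+}
FIRST(S) = {+}
FOLLOW(A) = {$, +}
FOLLOW(S) = {$, +}
Therefore, FOLLOW(A) = {$, +}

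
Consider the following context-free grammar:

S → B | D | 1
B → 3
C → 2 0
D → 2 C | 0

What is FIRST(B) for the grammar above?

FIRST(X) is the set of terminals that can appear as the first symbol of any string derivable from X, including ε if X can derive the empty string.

We compute FIRST(B) using the standard algorithm.
FIRST(B) = {3}
FIRST(C) = {2}
FIRST(D) = {0, 2}
FIRST(S) = {0, 1, 2, 3}
Therefore, FIRST(B) = {3}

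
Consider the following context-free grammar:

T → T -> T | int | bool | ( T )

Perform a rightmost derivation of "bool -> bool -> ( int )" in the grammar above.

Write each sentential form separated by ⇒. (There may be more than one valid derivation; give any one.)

T ⇒ T -> T ⇒ T -> T -> T ⇒ T -> T -> ( T ) ⇒ T -> T -> ( int ) ⇒ T -> bool -> ( int ) ⇒ bool -> bool -> ( int )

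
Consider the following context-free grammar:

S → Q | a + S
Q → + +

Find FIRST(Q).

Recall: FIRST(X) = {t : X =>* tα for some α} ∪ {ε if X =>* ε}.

We compute FIRST(Q) using the standard algorithm.
FIRST(Q) = {+}
FIRST(S) = {+, a}
Therefore, FIRST(Q) = {+}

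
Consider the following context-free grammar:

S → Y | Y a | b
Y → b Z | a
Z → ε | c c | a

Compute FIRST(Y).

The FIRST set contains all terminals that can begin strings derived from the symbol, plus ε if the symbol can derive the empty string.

We compute FIRST(Y) using the standard algorithm.
FIRST(S) = {a, b}
FIRST(Y) = {a, b}
FIRST(Z) = {a, c, ε}
Therefore, FIRST(Y) = {a, b}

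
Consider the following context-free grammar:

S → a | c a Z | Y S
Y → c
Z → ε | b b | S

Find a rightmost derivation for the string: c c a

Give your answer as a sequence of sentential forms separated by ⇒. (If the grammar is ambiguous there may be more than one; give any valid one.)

S ⇒ Y S ⇒ Y c a Z ⇒ Y c a ⇒ c c a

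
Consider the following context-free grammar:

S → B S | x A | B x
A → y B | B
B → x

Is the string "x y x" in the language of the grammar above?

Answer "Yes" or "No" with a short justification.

Yes - a valid derivation exists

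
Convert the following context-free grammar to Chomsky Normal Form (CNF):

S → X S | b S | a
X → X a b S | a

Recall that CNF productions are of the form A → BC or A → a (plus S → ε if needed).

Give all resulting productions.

TB → b; S → a; TA → a; X → a; S → X S; S → TB S; X → X X0; X0 → TA X1; X1 → TB S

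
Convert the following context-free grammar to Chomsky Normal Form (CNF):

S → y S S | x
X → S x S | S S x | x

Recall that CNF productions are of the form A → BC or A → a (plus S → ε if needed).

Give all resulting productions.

TY → y; S → x; TX → x; X → x; S → TY X0; X0 → S S; X → S X1; X1 → TX S; X → S X2; X2 → S TX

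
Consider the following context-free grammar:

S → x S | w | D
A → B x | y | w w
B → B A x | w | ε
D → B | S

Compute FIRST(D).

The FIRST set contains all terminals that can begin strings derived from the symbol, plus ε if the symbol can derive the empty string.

We compute FIRST(D) using the standard algorithm.
FIRST(A) = {w, x, y}
FIRST(B) = {w, x, y, ε}
FIRST(D) = {w, x, y, ε}
FIRST(S) = {w, x, y, ε}
Therefore, FIRST(D) = {w, x, y, ε}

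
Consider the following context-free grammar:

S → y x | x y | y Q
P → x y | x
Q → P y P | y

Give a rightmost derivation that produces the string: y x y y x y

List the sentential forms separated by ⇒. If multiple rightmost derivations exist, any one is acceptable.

S ⇒ y Q ⇒ y P y P ⇒ y P y x y ⇒ y x y y x y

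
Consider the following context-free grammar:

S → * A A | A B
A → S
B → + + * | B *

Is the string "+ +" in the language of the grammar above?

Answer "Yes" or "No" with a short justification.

No - no valid derivation exists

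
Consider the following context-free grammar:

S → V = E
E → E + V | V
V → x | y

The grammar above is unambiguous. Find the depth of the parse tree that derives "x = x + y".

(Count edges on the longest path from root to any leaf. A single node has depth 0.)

4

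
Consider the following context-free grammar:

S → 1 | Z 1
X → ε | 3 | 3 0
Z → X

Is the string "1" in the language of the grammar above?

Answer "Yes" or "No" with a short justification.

Yes - a valid derivation exists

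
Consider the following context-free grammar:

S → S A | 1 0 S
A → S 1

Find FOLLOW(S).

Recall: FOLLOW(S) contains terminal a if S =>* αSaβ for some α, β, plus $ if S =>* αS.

We compute FOLLOW(S) using the standard algorithm.
FOLLOW(S) starts with {$}.
FIRST(A) = {1}
FIRST(S) = {1}
FOLLOW(A) = {$, 1}
FOLLOW(S) = {$, 1}
Therefore, FOLLOW(S) = {$, 1}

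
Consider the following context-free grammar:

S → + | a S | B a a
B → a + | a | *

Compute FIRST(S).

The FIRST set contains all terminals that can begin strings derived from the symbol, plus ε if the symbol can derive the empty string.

We compute FIRST(S) using the standard algorithm.
FIRST(B) = {*, a}
FIRST(S) = {*, +, a}
Therefore, FIRST(S) = {*, +, a}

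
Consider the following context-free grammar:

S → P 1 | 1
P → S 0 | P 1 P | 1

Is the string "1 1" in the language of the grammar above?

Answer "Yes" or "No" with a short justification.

Yes - a valid derivation exists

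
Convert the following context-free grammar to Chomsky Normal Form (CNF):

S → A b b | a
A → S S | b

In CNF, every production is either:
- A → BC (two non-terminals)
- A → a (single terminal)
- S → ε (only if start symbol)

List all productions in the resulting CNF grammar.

TB → b; S → a; A → b; S → A X0; X0 → TB TB; A → S S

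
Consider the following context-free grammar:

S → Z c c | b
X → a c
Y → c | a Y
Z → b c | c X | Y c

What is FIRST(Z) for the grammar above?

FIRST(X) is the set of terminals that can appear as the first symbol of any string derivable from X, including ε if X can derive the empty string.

We compute FIRST(Z) using the standard algorithm.
FIRST(S) = {a, b, c}
FIRST(X) = {a}
FIRST(Y) = {a, c}
FIRST(Z) = {a, b, c}
Therefore, FIRST(Z) = {a, b, c}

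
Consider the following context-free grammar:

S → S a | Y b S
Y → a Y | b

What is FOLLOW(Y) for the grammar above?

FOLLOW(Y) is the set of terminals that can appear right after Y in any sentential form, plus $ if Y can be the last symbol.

We compute FOLLOW(Y) using the standard algorithm.
FOLLOW(S) starts with {$}.
FIRST(S) = {a, b}
FIRST(Y) = {a, b}
FOLLOW(S) = {$, a}
FOLLOW(Y) = {b}
Therefore, FOLLOW(Y) = {b}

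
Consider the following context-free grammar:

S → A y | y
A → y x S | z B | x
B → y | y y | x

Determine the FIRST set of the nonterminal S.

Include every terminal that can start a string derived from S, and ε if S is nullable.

We compute FIRST(S) using the standard algorithm.
FIRST(A) = {x, y, z}
FIRST(B) = {x, y}
FIRST(S) = {x, y, z}
Therefore, FIRST(S) = {x, y, z}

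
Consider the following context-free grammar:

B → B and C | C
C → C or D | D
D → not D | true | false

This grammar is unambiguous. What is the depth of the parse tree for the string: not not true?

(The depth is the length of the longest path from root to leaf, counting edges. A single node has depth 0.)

5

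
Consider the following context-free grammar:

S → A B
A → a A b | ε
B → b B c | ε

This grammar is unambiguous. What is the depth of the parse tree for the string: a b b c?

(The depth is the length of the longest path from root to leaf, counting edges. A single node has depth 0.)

3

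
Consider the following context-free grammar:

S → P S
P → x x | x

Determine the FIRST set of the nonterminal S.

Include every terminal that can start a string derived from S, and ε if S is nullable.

We compute FIRST(S) using the standard algorithm.
FIRST(P) = {x}
FIRST(S) = {x}
Therefore, FIRST(S) = {x}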